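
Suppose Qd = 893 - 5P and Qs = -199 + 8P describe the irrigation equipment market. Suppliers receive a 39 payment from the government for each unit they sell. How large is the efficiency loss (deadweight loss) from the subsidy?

Deadweight loss = 2340

Pre-subsidy: 893 - 5P = -199 + 8P gives P* = 84, Q* = 473.
With the subsidy, sellers receive Ps = Pb + 39 for each unit, where Pb is the price buyers pay.
Supply in terms of Pb becomes Qs = -199 + 8(Pb + 39) = 113 + 8Pb. Setting this equal to demand: 893 - 5Pb = 113 + 8Pb, so Pb = 60.
Sellers receive Ps = 60 + 39 = 99; Q' = 893 − 5·60 = 593.
The subsidy expands output by 593 − 473 = 120 past the efficient level; on those units the gap between marginal cost and willingness to pay runs from 0 up to 39.
DWL = ½ × 39 × 120 = 2340.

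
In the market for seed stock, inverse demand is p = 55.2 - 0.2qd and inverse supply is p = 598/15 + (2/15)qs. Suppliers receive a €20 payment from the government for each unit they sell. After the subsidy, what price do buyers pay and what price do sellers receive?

Buyers pay €34; sellers receive €54

Pre-subsidy: 55.2 - 0.2q = 598/15 + (2/15)q gives q* = 46 and p* = 46.
With the subsidy, sellers receive ps = pb + 20 for each unit, where pb is the price buyers pay.
On the curves, pb = 55.2 - 0.2q and ps = 598/15 + (2/15)q; the wedge ps − pb = 20 gives 598/15 + (2/15)q − (55.2 - 0.2q) = 20, so q' = 106.
Then pb = 55.2 − 0.2·106 = 34 and ps = 598/15 + (2/15)·106 = 54.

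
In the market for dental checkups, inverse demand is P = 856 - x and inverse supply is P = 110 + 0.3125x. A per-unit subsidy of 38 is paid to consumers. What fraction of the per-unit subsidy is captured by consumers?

Consumer share = 16/21

Pre-subsidy: 856 - x = 110 + 0.3125x gives x* = 11936/21 and P* = 6040/21.
With the rebate, buyers effectively pay Pb = Ps − 38, where Ps is the price sellers receive.
On the curves, Pb = 856 - x and Ps = 110 + 0.3125x; the wedge Ps − Pb = 38 gives 110 + 0.3125x − (856 - x) = 38, so x' = 1792/3.
Then Pb = 856 − 1·(1792/3) = 776/3 and Ps = 110 + 0.3125·(1792/3) = 890/3.
Buyers' price falls by P* − Pb = 6040/21 − 776/3 = 608/21; sellers' price rises by Ps − P* = 890/3 − 6040/21 = 190/21.
So consumers capture (608/21)/38 = 16/21 of each unit of subsidy.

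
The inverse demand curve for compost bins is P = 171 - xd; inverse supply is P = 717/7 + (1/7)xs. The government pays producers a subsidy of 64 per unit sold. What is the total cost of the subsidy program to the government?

Government cost = 7424

Pre-subsidy: 171 - x = 717/7 + (1/7)x gives x* = 60 and P* = 111.
With the subsidy, sellers receive Ps = Pb + 64 for each unit, where Pb is the price buyers pay.
On the curves, Pb = 171 - x and Ps = 717/7 + (1/7)x; the wedge Ps − Pb = 64 gives 717/7 + (1/7)x − (171 - x) = 64, so x' = 116.
Then Pb = 171 − 1·116 = 55 and Ps = 717/7 + (1/7)·116 = 119.
Government outlay = subsidy × quantity = 64 × 116 = 7424.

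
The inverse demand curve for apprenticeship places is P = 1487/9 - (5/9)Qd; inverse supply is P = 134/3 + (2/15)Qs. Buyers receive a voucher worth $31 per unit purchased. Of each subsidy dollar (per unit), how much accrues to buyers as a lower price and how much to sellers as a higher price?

Pre-subsidy: 1487/9 - (5/9)Q = 134/3 + (2/15)Q gives Q* = 175 and P* = 68.
With the rebate, buyers effectively pay Pb = Ps − 31, where Ps is the price sellers receive.
On the curves, Pb = 1487/9 - (5/9)Q and Ps = 134/3 + (2/15)Q; the wedge Ps − Pb = 31 gives 134/3 + (2/15)Q − (1487/9 - (5/9)Q) = 31, so Q' = 220.
Then Pb = 1487/9 − (5/9)·220 = 43 and Ps = 134/3 + (2/15)·220 = 74.
Buyers' price falls by P* − Pb = 68 − 43 = 25; sellers' price rises by Ps − P* = 74 − 68 = 6.

Buyers gain $25 per unit; sellers gain $6 per unit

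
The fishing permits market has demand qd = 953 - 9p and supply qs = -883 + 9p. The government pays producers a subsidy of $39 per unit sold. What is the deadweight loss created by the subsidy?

Deadweight loss = $3422.25

Pre-subsidy: 953 - 9p = -883 + 9p gives p* = 102, q* = 35.
With the subsidy, sellers receive ps = pb + 39 for each unit, where pb is the price buyers pay.
Supply in terms of pb becomes qs = -883 + 9(pb + 39) = -532 + 9pb. Setting this equal to demand: 953 - 9pb = -532 + 9pb, so pb = 82.5.
Sellers receive ps = 82.5 + 39 = 121.5; q' = 953 − 9·82.5 = 210.5.
The subsidy expands output by 210.5 − 35 = 175.5 past the efficient level; on those units the gap between marginal cost and willingness to pay runs from 0 up to 39.
DWL = ½ × 39 × 175.5 = 3422.25.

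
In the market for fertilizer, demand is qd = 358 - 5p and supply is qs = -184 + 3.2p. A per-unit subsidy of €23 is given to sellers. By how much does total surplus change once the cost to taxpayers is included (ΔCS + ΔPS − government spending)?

Pre-subsidy: 358 - 5p = -184 + 3.2p gives p* = 2710/41, q* = 1128/41.
With the subsidy, sellers receive ps = pb + 23 for each unit, where pb is the price buyers pay.
Supply in terms of pb becomes qs = -184 + 3.2(pb + 23) = -110.4 + 3.2pb. Setting this equal to demand: 358 - 5pb = -110.4 + 3.2pb, so pb = 2342/41.
Sellers receive ps = 2342/41 + 23 = 3285/41; q' = 358 − 5·(2342/41) = 2968/41.
ΔCS = ½(1128/41 + 2968/41)(2710/41 − 2342/41) = 753664/1681; ΔPS = ½(1128/41 + 2968/41)(3285/41 − 2710/41) = 1177600/1681.
Government spending = 23 × 2968/41 = 68264/41.
Net change = 753664/1681 + 1177600/1681 − 68264/41 = -21160/41. The loss equals the DWL triangle ½·23·1840/41.

Net change in total surplus = -21160/41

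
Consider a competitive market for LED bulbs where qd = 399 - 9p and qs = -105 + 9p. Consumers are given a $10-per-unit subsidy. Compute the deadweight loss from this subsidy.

Deadweight loss = $225

Pre-subsidy: 399 - 9p = -105 + 9p gives p* = 28, q* = 147.
With the rebate, buyers effectively pay pb = ps − 10, where ps is the price sellers receive.
Demand in terms of ps becomes qd = 399 − 9(ps − 10) = 489 - 9ps. Setting this equal to supply: 489 - 9ps = -105 + 9ps, so ps = 33.
Buyers pay pb = 33 − 10 = 23; q' = -105 + 9·33 = 192.
The subsidy expands output by 192 − 147 = 45 past the efficient level; on those units the gap between marginal cost and willingness to pay runs from 0 up to 10.
DWL = ½ × 10 × 45 = 225.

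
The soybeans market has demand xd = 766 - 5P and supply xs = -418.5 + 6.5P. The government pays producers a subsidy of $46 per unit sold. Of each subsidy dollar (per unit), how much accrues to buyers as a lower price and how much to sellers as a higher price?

Pre-subsidy: 766 - 5P = -418.5 + 6.5P gives P* = 103, x* = 251.
With the subsidy, sellers receive Ps = Pb + 46 for each unit, where Pb is the price buyers pay.
Supply in terms of Pb becomes xs = -418.5 + 6.5(Pb + 46) = -119.5 + 6.5Pb. Setting this equal to demand: 766 - 5Pb = -119.5 + 6.5Pb, so Pb = 77.
Sellers receive Ps = 77 + 46 = 123; x' = 766 − 5·77 = 381.
Buyers' price falls by P* − Pb = 103 − 77 = 26; sellers' price rises by Ps − P* = 123 − 103 = 20.

Buyers gain $26 per unit; sellers gain $20 per unit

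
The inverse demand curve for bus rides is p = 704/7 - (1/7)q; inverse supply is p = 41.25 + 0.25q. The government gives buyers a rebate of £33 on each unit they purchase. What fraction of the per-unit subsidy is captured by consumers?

Pre-subsidy: 704/7 - (1/7)q = 41.25 + 0.25q gives q* = 151 and p* = 79.
With the rebate, buyers effectively pay pb = ps − 33, where ps is the price sellers receive.
On the curves, pb = 704/7 - (1/7)q and ps = 41.25 + 0.25q; the wedge ps − pb = 33 gives 41.25 + 0.25q − (704/7 - (1/7)q) = 33, so q' = 235.
Then pb = 704/7 − (1/7)·235 = 67 and ps = 41.25 + 0.25·235 = 100.
Buyers' price falls by p* − pb = 79 − 67 = 12; sellers' price rises by ps − p* = 100 − 79 = 21.
So consumers capture 12/33 = 4/11 of each unit of subsidy.

Consumer share = 4/11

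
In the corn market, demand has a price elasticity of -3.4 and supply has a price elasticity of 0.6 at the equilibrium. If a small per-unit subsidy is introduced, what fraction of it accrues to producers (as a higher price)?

For a small subsidy around the equilibrium, the benefit split depends on the relative slopes, which at a point are proportional to the elasticities.
Buyer share = εs/(εs + |εd|) = 0.6/(0.6 + 3.4) = 0.15; seller share = |εd|/(εs + |εd|) = 0.85.
So producers capture 0.85 of the subsidy.

Producer share = 0.85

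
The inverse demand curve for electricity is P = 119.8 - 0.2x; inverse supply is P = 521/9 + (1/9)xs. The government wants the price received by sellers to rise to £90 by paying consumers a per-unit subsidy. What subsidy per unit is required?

Required subsidy s = £28 per unit

At a seller price of 90, quantity supplied is -521 + 9·90 = 289.
Buyers absorb 289 only when they pay Pb = 119.8 − 0.2·289 = 62.
s = Ps − Pb = 90 − 62 = 28.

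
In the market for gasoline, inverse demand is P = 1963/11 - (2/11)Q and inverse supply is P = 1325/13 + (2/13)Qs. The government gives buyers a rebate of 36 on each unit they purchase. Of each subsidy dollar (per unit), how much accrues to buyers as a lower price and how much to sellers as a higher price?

Pre-subsidy: 1963/11 - (2/11)Q = 1325/13 + (2/13)Q gives Q* = 228 and P* = 137.
With the rebate, buyers effectively pay Pb = Ps − 36, where Ps is the price sellers receive.
On the curves, Pb = 1963/11 - (2/11)Q and Ps = 1325/13 + (2/13)Q; the wedge Ps − Pb = 36 gives 1325/13 + (2/13)Q − (1963/11 - (2/11)Q) = 36, so Q' = 335.25.
Then Pb = 1963/11 − (2/11)·335.25 = 117.5 and Ps = 1325/13 + (2/13)·335.25 = 153.5.
Buyers' price falls by P* − Pb = 137 − 117.5 = 19.5; sellers' price rises by Ps − P* = 153.5 − 137 = 16.5.

Buyers gain 19.5 per unit; sellers gain 16.5 per unit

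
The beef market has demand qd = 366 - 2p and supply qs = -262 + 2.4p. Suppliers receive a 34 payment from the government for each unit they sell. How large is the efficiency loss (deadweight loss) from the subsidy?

Pre-subsidy: 366 - 2p = -262 + 2.4p gives p* = 1570/11, q* = 886/11.
With the subsidy, sellers receive ps = pb + 34 for each unit, where pb is the price buyers pay.
Supply in terms of pb becomes qs = -262 + 2.4(pb + 34) = -180.4 + 2.4pb. Setting this equal to demand: 366 - 2pb = -180.4 + 2.4pb, so pb = 1366/11.
Sellers receive ps = 1366/11 + 34 = 1740/11; q' = 366 − 2·(1366/11) = 1294/11.
The subsidy expands output by 1294/11 − 886/11 = 408/11 past the efficient level; on those units the gap between marginal cost and willingness to pay runs from 0 up to 34.
DWL = ½ × 34 × 408/11 = 6936/11.

Deadweight loss = 6936/11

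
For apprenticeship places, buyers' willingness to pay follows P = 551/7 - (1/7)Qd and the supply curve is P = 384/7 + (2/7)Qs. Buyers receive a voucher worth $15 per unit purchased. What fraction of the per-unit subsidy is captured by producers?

Producer share = 2/3

Pre-subsidy: 551/7 - (1/7)Q = 384/7 + (2/7)Q gives Q* = 167/3 and P* = 1486/21.
With the rebate, buyers effectively pay Pb = Ps − 15, where Ps is the price sellers receive.
On the curves, Pb = 551/7 - (1/7)Q and Ps = 384/7 + (2/7)Q; the wedge Ps − Pb = 15 gives 384/7 + (2/7)Q − (551/7 - (1/7)Q) = 15, so Q' = 272/3.
Then Pb = 551/7 − (1/7)·(272/3) = 1381/21 and Ps = 384/7 + (2/7)·(272/3) = 1696/21.
Buyers' price falls by P* − Pb = 1486/21 − 1381/21 = 5; sellers' price rises by Ps − P* = 1696/21 − 1486/21 = 10.
So producers capture 10/15 = 2/3 of each unit of subsidy.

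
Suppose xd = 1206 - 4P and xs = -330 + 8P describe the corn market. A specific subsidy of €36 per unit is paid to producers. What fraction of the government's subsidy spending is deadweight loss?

DWL / government spending = 24/395

Pre-subsidy: 1206 - 4P = -330 + 8P gives P* = 128, x* = 694.
With the subsidy, sellers receive Ps = Pb + 36 for each unit, where Pb is the price buyers pay.
Supply in terms of Pb becomes xs = -330 + 8(Pb + 36) = -42 + 8Pb. Setting this equal to demand: 1206 - 4Pb = -42 + 8Pb, so Pb = 104.
Sellers receive Ps = 104 + 36 = 140; x' = 1206 − 4·104 = 790.
ΔCS = ½(694 + 790)(128 − 104) = 17808; ΔPS = ½(694 + 790)(140 − 128) = 8904.
Government spending = 36 × 790 = 28440.
DWL = ½ × 36 × (790 − 694) = 1728; fraction = 1728 / 28440 = 24/395.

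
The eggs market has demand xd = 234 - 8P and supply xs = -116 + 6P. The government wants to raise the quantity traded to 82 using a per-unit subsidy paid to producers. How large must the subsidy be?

Required subsidy s = 14 per unit

At x = 82, invert demand for the buyer price: Pb = (234 − 82)/8 = 19; invert supply for the seller price: Ps = (82 − (-116))/6 = 33.
The subsidy must fill the gap: s = Ps − Pb = 33 − 19 = 14.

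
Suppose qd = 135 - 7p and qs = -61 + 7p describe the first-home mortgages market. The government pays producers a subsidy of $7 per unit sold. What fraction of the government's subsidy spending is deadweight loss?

DWL / government spending = 49/246

Pre-subsidy: 135 - 7p = -61 + 7p gives p* = 14, q* = 37.
With the subsidy, sellers receive ps = pb + 7 for each unit, where pb is the price buyers pay.
Supply in terms of pb becomes qs = -61 + 7(pb + 7) = -12 + 7pb. Setting this equal to demand: 135 - 7pb = -12 + 7pb, so pb = 10.5.
Sellers receive ps = 10.5 + 7 = 17.5; q' = 135 − 7·10.5 = 61.5.
ΔCS = ½(37 + 61.5)(14 − 10.5) = 172.375; ΔPS = ½(37 + 61.5)(17.5 − 14) = 172.375.
Government spending = 7 × 61.5 = 430.5.
DWL = ½ × 7 × (61.5 − 37) = 85.75; fraction = 85.75 / 430.5 = 49/246.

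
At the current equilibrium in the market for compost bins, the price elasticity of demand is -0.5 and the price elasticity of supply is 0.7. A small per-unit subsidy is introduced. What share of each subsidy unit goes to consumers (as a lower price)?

For a small subsidy around the equilibrium, the benefit split depends on the relative slopes, which at a point are proportional to the elasticities.
Buyer share = εs/(εs + |εd|) = 0.7/(0.7 + 0.5) = 7/12; seller share = |εd|/(εs + |εd|) = 5/12.

Consumer share = 7/12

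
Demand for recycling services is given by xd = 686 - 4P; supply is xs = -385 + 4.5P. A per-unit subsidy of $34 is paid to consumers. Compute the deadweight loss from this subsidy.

Deadweight loss = $1224

Pre-subsidy: 686 - 4P = -385 + 4.5P gives P* = 126, x* = 182.
With the rebate, buyers effectively pay Pb = Ps − 34, where Ps is the price sellers receive.
Demand in terms of Ps becomes xd = 686 − 4(Ps − 34) = 822 - 4Ps. Setting this equal to supply: 822 - 4Ps = -385 + 4.5Ps, so Ps = 142.
Buyers pay Pb = 142 − 34 = 108; x' = -385 + 4.5·142 = 254.
The subsidy expands output by 254 − 182 = 72 past the efficient level; on those units the gap between marginal cost and willingness to pay runs from 0 up to 34.
DWL = ½ × 34 × 72 = 1224.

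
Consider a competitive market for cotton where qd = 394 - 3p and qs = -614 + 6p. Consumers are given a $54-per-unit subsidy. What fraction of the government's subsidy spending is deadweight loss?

DWL / government spending = 27/83

Pre-subsidy: 394 - 3p = -614 + 6p gives p* = 112, q* = 58.
With the rebate, buyers effectively pay pb = ps − 54, where ps is the price sellers receive.
Demand in terms of ps becomes qd = 394 − 3(ps − 54) = 556 - 3ps. Setting this equal to supply: 556 - 3ps = -614 + 6ps, so ps = 130.
Buyers pay pb = 130 − 54 = 76; q' = -614 + 6·130 = 166.
ΔCS = ½(58 + 166)(112 − 76) = 4032; ΔPS = ½(58 + 166)(130 − 112) = 2016.
Government spending = 54 × 166 = 8964.
DWL = ½ × 54 × (166 − 58) = 2916; fraction = 2916 / 8964 = 27/83.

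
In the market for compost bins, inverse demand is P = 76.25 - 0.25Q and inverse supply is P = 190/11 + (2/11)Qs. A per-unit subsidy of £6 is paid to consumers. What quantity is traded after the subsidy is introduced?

Pre-subsidy: 76.25 - 0.25Q = 190/11 + (2/11)Q gives Q* = 2595/19 and P* = 800/19.
With the rebate, buyers effectively pay Pb = Ps − 6, where Ps is the price sellers receive.
On the curves, Pb = 76.25 - 0.25Q and Ps = 190/11 + (2/11)Q; the wedge Ps − Pb = 6 gives 190/11 + (2/11)Q − (76.25 - 0.25Q) = 6, so Q' = 2859/19.
Then Pb = 76.25 − 0.25·(2859/19) = 734/19 and Ps = 190/11 + (2/11)·(2859/19) = 848/19.

Q' = 2859/19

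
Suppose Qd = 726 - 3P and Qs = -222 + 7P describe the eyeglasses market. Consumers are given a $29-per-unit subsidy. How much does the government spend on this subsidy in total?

Government cost = $14572.5

Pre-subsidy: 726 - 3P = -222 + 7P gives P* = 94.8, Q* = 441.6.
With the rebate, buyers effectively pay Pb = Ps − 29, where Ps is the price sellers receive.
Demand in terms of Ps becomes Qd = 726 − 3(Ps − 29) = 813 - 3Ps. Setting this equal to supply: 813 - 3Ps = -222 + 7Ps, so Ps = 103.5.
Buyers pay Pb = 103.5 − 29 = 74.5; Q' = -222 + 7·103.5 = 502.5.
Government outlay = subsidy × quantity = 29 × 502.5 = 14572.5.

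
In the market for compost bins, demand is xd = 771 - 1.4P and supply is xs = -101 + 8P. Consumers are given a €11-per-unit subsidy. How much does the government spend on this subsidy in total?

Government cost = 338239/47

Pre-subsidy: 771 - 1.4P = -101 + 8P gives P* = 4360/47, x* = 30133/47.
With the rebate, buyers effectively pay Pb = Ps − 11, where Ps is the price sellers receive.
Demand in terms of Ps becomes xd = 771 − 1.4(Ps − 11) = 786.4 - 1.4Ps. Setting this equal to supply: 786.4 - 1.4Ps = -101 + 8Ps, so Ps = 4437/47.
Buyers pay Pb = 4437/47 − 11 = 3920/47; x' = -101 + 8·(4437/47) = 30749/47.
Government outlay = subsidy × quantity = 11 × 30749/47 = 338239/47.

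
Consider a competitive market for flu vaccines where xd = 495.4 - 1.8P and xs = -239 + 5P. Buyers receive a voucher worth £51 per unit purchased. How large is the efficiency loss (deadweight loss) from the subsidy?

Deadweight loss = £1721.25

Pre-subsidy: 495.4 - 1.8P = -239 + 5P gives P* = 108, x* = 301.
With the rebate, buyers effectively pay Pb = Ps − 51, where Ps is the price sellers receive.
Demand in terms of Ps becomes xd = 495.4 − 1.8(Ps − 51) = 587.2 - 1.8Ps. Setting this equal to supply: 587.2 - 1.8Ps = -239 + 5Ps, so Ps = 121.5.
Buyers pay Pb = 121.5 − 51 = 70.5; x' = -239 + 5·121.5 = 368.5.
The subsidy expands output by 368.5 − 301 = 67.5 past the efficient level; on those units the gap between marginal cost and willingness to pay runs from 0 up to 51.
DWL = ½ × 51 × 67.5 = 1721.25.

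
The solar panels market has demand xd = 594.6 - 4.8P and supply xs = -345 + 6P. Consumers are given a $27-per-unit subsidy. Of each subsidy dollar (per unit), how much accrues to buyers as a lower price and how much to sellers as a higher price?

Pre-subsidy: 594.6 - 4.8P = -345 + 6P gives P* = 87, x* = 177.
With the rebate, buyers effectively pay Pb = Ps − 27, where Ps is the price sellers receive.
Demand in terms of Ps becomes xd = 594.6 − 4.8(Ps − 27) = 724.2 - 4.8Ps. Setting this equal to supply: 724.2 - 4.8Ps = -345 + 6Ps, so Ps = 99.
Buyers pay Pb = 99 − 27 = 72; x' = -345 + 6·99 = 249.
Buyers' price falls by P* − Pb = 87 − 72 = 15; sellers' price rises by Ps − P* = 99 − 87 = 12.

Buyers gain $15 per unit; sellers gain $12 per unit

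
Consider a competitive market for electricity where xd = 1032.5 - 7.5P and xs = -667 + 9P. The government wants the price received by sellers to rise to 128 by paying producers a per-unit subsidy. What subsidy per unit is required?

Required subsidy s = 55 per unit

At a seller price of 128, quantity supplied is -667 + 9·128 = 485.
Buyers absorb 485 only when they pay Pb with 1032.5 − 7.5·Pb = 485, i.e. Pb = 73.
s = Ps − Pb = 128 − 73 = 55.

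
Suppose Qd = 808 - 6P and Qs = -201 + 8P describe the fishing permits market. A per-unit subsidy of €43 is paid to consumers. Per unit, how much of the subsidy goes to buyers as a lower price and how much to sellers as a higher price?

Pre-subsidy: 808 - 6P = -201 + 8P gives P* = 1009/14, Q* = 2629/7.
With the rebate, buyers effectively pay Pb = Ps − 43, where Ps is the price sellers receive.
Demand in terms of Ps becomes Qd = 808 − 6(Ps − 43) = 1066 - 6Ps. Setting this equal to supply: 1066 - 6Ps = -201 + 8Ps, so Ps = 90.5.
Buyers pay Pb = 90.5 − 43 = 47.5; Q' = -201 + 8·90.5 = 523.
Buyers' price falls by P* − Pb = 1009/14 − 47.5 = 172/7; sellers' price rises by Ps − P* = 90.5 − 1009/14 = 129/7.

Buyers gain 172/7 per unit; sellers gain 129/7 per unit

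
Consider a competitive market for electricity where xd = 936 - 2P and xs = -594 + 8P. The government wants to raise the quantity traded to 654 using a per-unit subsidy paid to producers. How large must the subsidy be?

Required subsidy s = 15 per unit

At x = 654, invert demand for the buyer price: Pb = (936 − 654)/2 = 141; invert supply for the seller price: Ps = (654 − (-594))/8 = 156.
The subsidy must fill the gap: s = Ps − Pb = 156 − 141 = 15.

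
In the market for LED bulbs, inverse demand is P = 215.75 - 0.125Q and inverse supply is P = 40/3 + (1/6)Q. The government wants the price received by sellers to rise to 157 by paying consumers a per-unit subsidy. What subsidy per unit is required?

Required subsidy s = 49 per unit

At a seller price of 157, quantity supplied is -80 + 6·157 = 862.
Buyers absorb 862 only when they pay Pb = 215.75 − 0.125·862 = 108.
s = Ps − Pb = 157 − 108 = 49.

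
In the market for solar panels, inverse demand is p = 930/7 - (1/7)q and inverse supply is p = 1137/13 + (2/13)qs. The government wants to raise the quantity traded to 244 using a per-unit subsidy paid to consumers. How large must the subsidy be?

At q = 244, from the demand curve buyers pay pb = 930/7 − (1/7)·244 = 98; from the supply curve sellers need ps = 1137/13 + (2/13)·244 = 125.
The subsidy must fill the gap: s = ps − pb = 125 − 98 = 27.

Required subsidy s = 27 per unit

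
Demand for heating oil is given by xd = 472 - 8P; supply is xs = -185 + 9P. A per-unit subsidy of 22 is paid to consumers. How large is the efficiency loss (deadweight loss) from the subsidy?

Deadweight loss = 17424/17

Pre-subsidy: 472 - 8P = -185 + 9P gives P* = 657/17, x* = 2768/17.
With the rebate, buyers effectively pay Pb = Ps − 22, where Ps is the price sellers receive.
Demand in terms of Ps becomes xd = 472 − 8(Ps − 22) = 648 - 8Ps. Setting this equal to supply: 648 - 8Ps = -185 + 9Ps, so Ps = 49.
Buyers pay Pb = 49 − 22 = 27; x' = -185 + 9·49 = 256.
The subsidy expands output by 256 − 2768/17 = 1584/17 past the efficient level; on those units the gap between marginal cost and willingness to pay runs from 0 up to 22.
DWL = ½ × 22 × 1584/17 = 17424/17.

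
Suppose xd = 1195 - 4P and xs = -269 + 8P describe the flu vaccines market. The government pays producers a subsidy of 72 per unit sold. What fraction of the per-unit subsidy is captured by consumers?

Pre-subsidy: 1195 - 4P = -269 + 8P gives P* = 122, x* = 707.
With the subsidy, sellers receive Ps = Pb + 72 for each unit, where Pb is the price buyers pay.
Supply in terms of Pb becomes xs = -269 + 8(Pb + 72) = 307 + 8Pb. Setting this equal to demand: 1195 - 4Pb = 307 + 8Pb, so Pb = 74.
Sellers receive Ps = 74 + 72 = 146; x' = 1195 − 4·74 = 899.
Buyers' price falls by P* − Pb = 122 − 74 = 48; sellers' price rises by Ps − P* = 146 − 122 = 24.
So consumers capture 48/72 = 2/3 of each unit of subsidy.

Consumer share = 2/3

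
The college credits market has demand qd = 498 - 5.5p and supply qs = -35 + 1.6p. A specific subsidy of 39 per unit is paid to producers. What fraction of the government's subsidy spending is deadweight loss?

DWL / government spending = 1716/9475

Pre-subsidy: 498 - 5.5p = -35 + 1.6p gives p* = 5330/71, q* = 6043/71.
With the subsidy, sellers receive ps = pb + 39 for each unit, where pb is the price buyers pay.
Supply in terms of pb becomes qs = -35 + 1.6(pb + 39) = 27.4 + 1.6pb. Setting this equal to demand: 498 - 5.5pb = 27.4 + 1.6pb, so pb = 4706/71.
Sellers receive ps = 4706/71 + 39 = 7475/71; q' = 498 − 5.5·(4706/71) = 9475/71.
ΔCS = ½(6043/71 + 9475/71)(5330/71 − 4706/71) = 4841616/5041; ΔPS = ½(6043/71 + 9475/71)(7475/71 − 5330/71) = 16643055/5041.
Government spending = 39 × 9475/71 = 369525/71.
DWL = ½ × 39 × (9475/71 − 6043/71) = 66924/71; fraction = (66924/71) / (369525/71) = 1716/9475.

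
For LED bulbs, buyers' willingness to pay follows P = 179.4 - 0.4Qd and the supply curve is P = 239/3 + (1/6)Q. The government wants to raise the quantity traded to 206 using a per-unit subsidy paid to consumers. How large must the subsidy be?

At Q = 206, from the demand curve buyers pay Pb = 179.4 − 0.4·206 = 97; from the supply curve sellers need Ps = 239/3 + (1/6)·206 = 114.
The subsidy must fill the gap: s = Ps − Pb = 114 − 97 = 17.

Required subsidy s = 17 per unit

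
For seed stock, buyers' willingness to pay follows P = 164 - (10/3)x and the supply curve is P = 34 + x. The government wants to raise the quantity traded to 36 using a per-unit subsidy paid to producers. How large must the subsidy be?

Required subsidy s = 26 per unit

At x = 36, from the demand curve buyers pay Pb = 164 − (10/3)·36 = 44; from the supply curve sellers need Ps = 34 + 1·36 = 70.
The subsidy must fill the gap: s = Ps − Pb = 70 − 44 = 26.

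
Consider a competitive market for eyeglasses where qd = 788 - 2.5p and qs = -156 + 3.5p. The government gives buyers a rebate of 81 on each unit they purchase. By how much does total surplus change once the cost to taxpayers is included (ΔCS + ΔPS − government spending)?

Pre-subsidy: 788 - 2.5p = -156 + 3.5p gives p* = 472/3, q* = 1184/3.
With the rebate, buyers effectively pay pb = ps − 81, where ps is the price sellers receive.
Demand in terms of ps becomes qd = 788 − 2.5(ps − 81) = 990.5 - 2.5ps. Setting this equal to supply: 990.5 - 2.5ps = -156 + 3.5ps, so ps = 2293/12.
Buyers pay pb = 2293/12 − 81 = 1321/12; q' = -156 + 3.5·(2293/12) = 12307/24.
ΔCS = ½(1184/3 + 12307/24)(472/3 − 1321/12) = 21438.703125; ΔPS = ½(1184/3 + 12307/24)(2293/12 − 472/3) = 15313.359375.
Government spending = 81 × 12307/24 = 41536.125.
Net change = 21438.703125 + 15313.359375 − 41536.125 = -4784.0625. The loss equals the DWL triangle ½·81·118.125.

Net change in total surplus = -4784.0625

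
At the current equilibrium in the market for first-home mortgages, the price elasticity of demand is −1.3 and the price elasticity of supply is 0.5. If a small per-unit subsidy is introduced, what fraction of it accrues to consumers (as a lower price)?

For a small subsidy around the equilibrium, the benefit split depends on the relative slopes, which at a point are proportional to the elasticities.
Buyer share = εs/(εs + |εd|) = 0.5/(0.5 + 1.3) = 5/18; seller share = |εd|/(εs + |εd|) = 13/18.

Consumer share = 5/18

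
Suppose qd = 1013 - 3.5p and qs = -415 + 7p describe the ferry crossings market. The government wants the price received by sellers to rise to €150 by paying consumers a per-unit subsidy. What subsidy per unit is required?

At a seller price of 150, quantity supplied is -415 + 7·150 = 635.
Buyers absorb 635 only when they pay pb with 1013 − 3.5·pb = 635, i.e. pb = 108.
s = ps − pb = 150 − 108 = 42.

Required subsidy s = €42 per unit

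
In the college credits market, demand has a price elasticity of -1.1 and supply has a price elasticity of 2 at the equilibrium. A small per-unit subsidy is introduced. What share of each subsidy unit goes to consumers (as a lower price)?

Consumer share = 20/31

For a small subsidy around the equilibrium, the benefit split depends on the relative slopes, which at a point are proportional to the elasticities.
Buyer share = εs/(εs + |εd|) = 2/(2 + 1.1) = 20/31; seller share = |εd|/(εs + |εd|) = 11/31.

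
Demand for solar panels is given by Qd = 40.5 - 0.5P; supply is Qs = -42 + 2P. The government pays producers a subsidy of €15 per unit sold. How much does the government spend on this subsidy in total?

Pre-subsidy: 40.5 - 0.5P = -42 + 2P gives P* = 33, Q* = 24.
With the subsidy, sellers receive Ps = Pb + 15 for each unit, where Pb is the price buyers pay.
Supply in terms of Pb becomes Qs = -42 + 2(Pb + 15) = -12 + 2Pb. Setting this equal to demand: 40.5 - 0.5Pb = -12 + 2Pb, so Pb = 21.
Sellers receive Ps = 21 + 15 = 36; Q' = 40.5 − 0.5·21 = 30.
Government outlay = subsidy × quantity = 15 × 30 = 450.

Government cost = €450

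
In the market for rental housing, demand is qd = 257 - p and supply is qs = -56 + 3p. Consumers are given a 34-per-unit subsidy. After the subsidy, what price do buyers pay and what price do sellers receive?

Pre-subsidy: 257 - p = -56 + 3p gives p* = 78.25, q* = 178.75.
With the rebate, buyers effectively pay pb = ps − 34, where ps is the price sellers receive.
Demand in terms of ps becomes qd = 257 − 1(ps − 34) = 291 - ps. Setting this equal to supply: 291 - ps = -56 + 3ps, so ps = 86.75.
Buyers pay pb = 86.75 − 34 = 52.75; q' = -56 + 3·86.75 = 204.25.

Buyers pay 52.75; sellers receive 86.75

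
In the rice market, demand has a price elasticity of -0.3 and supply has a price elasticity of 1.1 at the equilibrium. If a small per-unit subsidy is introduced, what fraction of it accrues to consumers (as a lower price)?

Consumer share = 11/14

For a small subsidy around the equilibrium, the benefit split depends on the relative slopes, which at a point are proportional to the elasticities.
Buyer share = εs/(εs + |εd|) = 1.1/(1.1 + 0.3) = 11/14; seller share = |εd|/(εs + |εd|) = 3/14.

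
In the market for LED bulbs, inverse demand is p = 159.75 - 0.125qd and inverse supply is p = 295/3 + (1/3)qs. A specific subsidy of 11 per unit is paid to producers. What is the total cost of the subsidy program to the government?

Pre-subsidy: 159.75 - 0.125q = 295/3 + (1/3)q gives q* = 134 and p* = 143.
With the subsidy, sellers receive ps = pb + 11 for each unit, where pb is the price buyers pay.
On the curves, pb = 159.75 - 0.125q and ps = 295/3 + (1/3)q; the wedge ps − pb = 11 gives 295/3 + (1/3)q − (159.75 - 0.125q) = 11, so q' = 158.
Then pb = 159.75 − 0.125·158 = 140 and ps = 295/3 + (1/3)·158 = 151.
Government outlay = subsidy × quantity = 11 × 158 = 1738.

Government cost = 1738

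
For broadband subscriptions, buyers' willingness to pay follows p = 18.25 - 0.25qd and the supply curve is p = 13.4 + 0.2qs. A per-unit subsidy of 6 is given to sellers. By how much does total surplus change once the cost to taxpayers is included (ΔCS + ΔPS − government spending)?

Pre-subsidy: 18.25 - 0.25q = 13.4 + 0.2q gives q* = 97/9 and p* = 140/9.
With the subsidy, sellers receive ps = pb + 6 for each unit, where pb is the price buyers pay.
On the curves, pb = 18.25 - 0.25q and ps = 13.4 + 0.2q; the wedge ps − pb = 6 gives 13.4 + 0.2q − (18.25 - 0.25q) = 6, so q' = 217/9.
Then pb = 18.25 − 0.25·(217/9) = 110/9 and ps = 13.4 + 0.2·(217/9) = 164/9.
ΔCS = ½(97/9 + 217/9)(140/9 − 110/9) = 1570/27; ΔPS = ½(97/9 + 217/9)(164/9 − 140/9) = 1256/27.
Government spending = 6 × 217/9 = 434/3.
Net change = 1570/27 + 1256/27 − 434/3 = -40. The loss equals the DWL triangle ½·6·40/3.

Net change in total surplus = -40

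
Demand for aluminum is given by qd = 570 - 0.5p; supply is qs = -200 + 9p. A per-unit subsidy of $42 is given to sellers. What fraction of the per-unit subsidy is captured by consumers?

Consumer share = 18/19

Pre-subsidy: 570 - 0.5p = -200 + 9p gives p* = 1540/19, q* = 10060/19.
With the subsidy, sellers receive ps = pb + 42 for each unit, where pb is the price buyers pay.
Supply in terms of pb becomes qs = -200 + 9(pb + 42) = 178 + 9pb. Setting this equal to demand: 570 - 0.5pb = 178 + 9pb, so pb = 784/19.
Sellers receive ps = 784/19 + 42 = 1582/19; q' = 570 − 0.5·(784/19) = 10438/19.
Buyers' price falls by p* − pb = 1540/19 − 784/19 = 756/19; sellers' price rises by ps − p* = 1582/19 − 1540/19 = 42/19.
So consumers capture (756/19)/42 = 18/19 of each unit of subsidy.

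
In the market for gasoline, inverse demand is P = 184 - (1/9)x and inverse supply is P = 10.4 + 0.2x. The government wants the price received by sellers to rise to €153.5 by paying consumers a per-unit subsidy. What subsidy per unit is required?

At a seller price of 153.5, quantity supplied is -52 + 5·153.5 = 715.5.
Buyers absorb 715.5 only when they pay Pb = 184 − (1/9)·715.5 = 104.5.
s = Ps − Pb = 153.5 − 104.5 = 49.

Required subsidy s = €49 per unit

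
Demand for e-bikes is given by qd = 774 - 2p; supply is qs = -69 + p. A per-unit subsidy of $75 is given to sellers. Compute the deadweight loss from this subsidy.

Deadweight loss = $1875

Pre-subsidy: 774 - 2p = -69 + p gives p* = 281, q* = 212.
With the subsidy, sellers receive ps = pb + 75 for each unit, where pb is the price buyers pay.
Supply in terms of pb becomes qs = -69 + 1(pb + 75) = 6 + pb. Setting this equal to demand: 774 - 2pb = 6 + pb, so pb = 256.
Sellers receive ps = 256 + 75 = 331; q' = 774 − 2·256 = 262.
The subsidy expands output by 262 − 212 = 50 past the efficient level; on those units the gap between marginal cost and willingness to pay runs from 0 up to 75.
DWL = ½ × 75 × 50 = 1875.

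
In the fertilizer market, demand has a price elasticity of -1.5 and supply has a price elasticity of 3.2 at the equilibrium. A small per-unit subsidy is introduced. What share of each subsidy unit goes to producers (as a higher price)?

For a small subsidy around the equilibrium, the benefit split depends on the relative slopes, which at a point are proportional to the elasticities.
Buyer share = εs/(εs + |εd|) = 3.2/(3.2 + 1.5) = 32/47; seller share = |εd|/(εs + |εd|) = 15/47.
So producers capture 15/47 of the subsidy.

Producer share = 15/47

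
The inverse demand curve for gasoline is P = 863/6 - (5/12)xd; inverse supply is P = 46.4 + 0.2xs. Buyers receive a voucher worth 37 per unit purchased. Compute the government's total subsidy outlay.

Government cost = 8066

Pre-subsidy: 863/6 - (5/12)x = 46.4 + 0.2x gives x* = 158 and P* = 78.
With the rebate, buyers effectively pay Pb = Ps − 37, where Ps is the price sellers receive.
On the curves, Pb = 863/6 - (5/12)x and Ps = 46.4 + 0.2x; the wedge Ps − Pb = 37 gives 46.4 + 0.2x − (863/6 - (5/12)x) = 37, so x' = 218.
Then Pb = 863/6 − (5/12)·218 = 53 and Ps = 46.4 + 0.2·218 = 90.
Government outlay = subsidy × quantity = 37 × 218 = 8066.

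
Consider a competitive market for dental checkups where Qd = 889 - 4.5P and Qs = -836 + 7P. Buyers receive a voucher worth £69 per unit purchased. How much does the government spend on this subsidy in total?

Pre-subsidy: 889 - 4.5P = -836 + 7P gives P* = 150, Q* = 214.
With the rebate, buyers effectively pay Pb = Ps − 69, where Ps is the price sellers receive.
Demand in terms of Ps becomes Qd = 889 − 4.5(Ps − 69) = 1199.5 - 4.5Ps. Setting this equal to supply: 1199.5 - 4.5Ps = -836 + 7Ps, so Ps = 177.
Buyers pay Pb = 177 − 69 = 108; Q' = -836 + 7·177 = 403.
Government outlay = subsidy × quantity = 69 × 403 = 27807.

Government cost = £27807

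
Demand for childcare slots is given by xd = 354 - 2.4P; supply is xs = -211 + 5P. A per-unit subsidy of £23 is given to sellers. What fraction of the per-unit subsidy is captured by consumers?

Consumer share = 25/37

Pre-subsidy: 354 - 2.4P = -211 + 5P gives P* = 2825/37, x* = 6318/37.
With the subsidy, sellers receive Ps = Pb + 23 for each unit, where Pb is the price buyers pay.
Supply in terms of Pb becomes xs = -211 + 5(Pb + 23) = -96 + 5Pb. Setting this equal to demand: 354 - 2.4Pb = -96 + 5Pb, so Pb = 2250/37.
Sellers receive Ps = 2250/37 + 23 = 3101/37; x' = 354 − 2.4·(2250/37) = 7698/37.
Buyers' price falls by P* − Pb = 2825/37 − 2250/37 = 575/37; sellers' price rises by Ps − P* = 3101/37 − 2825/37 = 276/37.
So consumers capture (575/37)/23 = 25/37 of each unit of subsidy.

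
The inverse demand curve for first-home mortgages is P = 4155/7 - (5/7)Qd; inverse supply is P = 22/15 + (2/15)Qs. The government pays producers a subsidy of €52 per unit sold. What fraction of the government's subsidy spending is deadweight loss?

DWL / government spending = 2730/67631

Pre-subsidy: 4155/7 - (5/7)Q = 22/15 + (2/15)Q gives Q* = 62171/89 and P* = 8420/89.
With the subsidy, sellers receive Ps = Pb + 52 for each unit, where Pb is the price buyers pay.
On the curves, Pb = 4155/7 - (5/7)Q and Ps = 22/15 + (2/15)Q; the wedge Ps − Pb = 52 gives 22/15 + (2/15)Q − (4155/7 - (5/7)Q) = 52, so Q' = 67631/89.
Then Pb = 4155/7 − (5/7)·(67631/89) = 4520/89 and Ps = 22/15 + (2/15)·(67631/89) = 9148/89.
ΔCS = ½(62171/89 + 67631/89)(8420/89 − 4520/89) = 253113900/7921; ΔPS = ½(62171/89 + 67631/89)(9148/89 − 8420/89) = 47247928/7921.
Government spending = 52 × 67631/89 = 3516812/89.
DWL = ½ × 52 × (67631/89 − 62171/89) = 141960/89; fraction = (141960/89) / (3516812/89) = 2730/67631.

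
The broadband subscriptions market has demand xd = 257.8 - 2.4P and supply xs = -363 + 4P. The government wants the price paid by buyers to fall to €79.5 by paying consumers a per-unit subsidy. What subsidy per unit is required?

Required subsidy s = €28 per unit

At a buyer price of 79.5, quantity demanded is 257.8 − 2.4·79.5 = 67.
Sellers supply 67 only when they receive Ps with -363 + 4·Ps = 67, i.e. Ps = 107.5.
s = Ps − Pb = 107.5 − 79.5 = 28.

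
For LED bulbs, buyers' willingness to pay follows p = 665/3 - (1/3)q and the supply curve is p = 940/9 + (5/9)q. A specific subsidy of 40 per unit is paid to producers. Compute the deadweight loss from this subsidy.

Pre-subsidy: 665/3 - (1/3)q = 940/9 + (5/9)q gives q* = 131.875 and p* = 4265/24.
With the subsidy, sellers receive ps = pb + 40 for each unit, where pb is the price buyers pay.
On the curves, pb = 665/3 - (1/3)q and ps = 940/9 + (5/9)q; the wedge ps − pb = 40 gives 940/9 + (5/9)q − (665/3 - (1/3)q) = 40, so q' = 176.875.
Then pb = 665/3 − (1/3)·176.875 = 3905/24 and ps = 940/9 + (5/9)·176.875 = 4865/24.
The subsidy expands output by 176.875 − 131.875 = 45 past the efficient level; on those units the gap between marginal cost and willingness to pay runs from 0 up to 40.
DWL = ½ × 40 × 45 = 900.

Deadweight loss = 900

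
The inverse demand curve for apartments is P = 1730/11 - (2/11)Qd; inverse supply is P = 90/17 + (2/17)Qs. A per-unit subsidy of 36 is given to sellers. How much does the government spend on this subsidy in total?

Government cost = 158184/7

Pre-subsidy: 1730/11 - (2/11)Q = 90/17 + (2/17)Q gives Q* = 507.5 and P* = 65.
With the subsidy, sellers receive Ps = Pb + 36 for each unit, where Pb is the price buyers pay.
On the curves, Pb = 1730/11 - (2/11)Q and Ps = 90/17 + (2/17)Q; the wedge Ps − Pb = 36 gives 90/17 + (2/17)Q − (1730/11 - (2/11)Q) = 36, so Q' = 4394/7.
Then Pb = 1730/11 − (2/11)·(4394/7) = 302/7 and Ps = 90/17 + (2/17)·(4394/7) = 554/7.
Government outlay = subsidy × quantity = 36 × 4394/7 = 158184/7.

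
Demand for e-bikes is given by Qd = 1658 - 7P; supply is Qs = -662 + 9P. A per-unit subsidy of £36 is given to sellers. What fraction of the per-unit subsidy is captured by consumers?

Consumer share = 0.5625

Pre-subsidy: 1658 - 7P = -662 + 9P gives P* = 145, Q* = 643.
With the subsidy, sellers receive Ps = Pb + 36 for each unit, where Pb is the price buyers pay.
Supply in terms of Pb becomes Qs = -662 + 9(Pb + 36) = -338 + 9Pb. Setting this equal to demand: 1658 - 7Pb = -338 + 9Pb, so Pb = 124.75.
Sellers receive Ps = 124.75 + 36 = 160.75; Q' = 1658 − 7·124.75 = 784.75.
Buyers' price falls by P* − Pb = 145 − 124.75 = 20.25; sellers' price rises by Ps − P* = 160.75 − 145 = 15.75.
So consumers capture 20.25/36 = 0.5625 of each unit of subsidy.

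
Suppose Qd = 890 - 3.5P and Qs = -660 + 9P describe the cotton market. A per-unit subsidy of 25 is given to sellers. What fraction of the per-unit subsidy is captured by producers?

Pre-subsidy: 890 - 3.5P = -660 + 9P gives P* = 124, Q* = 456.
With the subsidy, sellers receive Ps = Pb + 25 for each unit, where Pb is the price buyers pay.
Supply in terms of Pb becomes Qs = -660 + 9(Pb + 25) = -435 + 9Pb. Setting this equal to demand: 890 - 3.5Pb = -435 + 9Pb, so Pb = 106.
Sellers receive Ps = 106 + 25 = 131; Q' = 890 − 3.5·106 = 519.
Buyers' price falls by P* − Pb = 124 − 106 = 18; sellers' price rises by Ps − P* = 131 − 124 = 7.
So producers capture 7/25 = 0.28 of each unit of subsidy.

Producer share = 0.28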